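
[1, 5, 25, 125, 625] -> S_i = 1*5^i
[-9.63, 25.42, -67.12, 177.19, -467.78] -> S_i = -9.63*(-2.64)^i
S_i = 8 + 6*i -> [8, 14, 20, 26, 32]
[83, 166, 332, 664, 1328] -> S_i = 83*2^i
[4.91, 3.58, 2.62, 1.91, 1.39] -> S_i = 4.91*0.73^i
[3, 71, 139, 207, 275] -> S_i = 3 + 68*i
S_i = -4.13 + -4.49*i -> [-4.13, -8.62, -13.11, -17.6, -22.09]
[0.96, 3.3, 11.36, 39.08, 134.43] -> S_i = 0.96*3.44^i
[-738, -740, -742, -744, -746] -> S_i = -738 + -2*i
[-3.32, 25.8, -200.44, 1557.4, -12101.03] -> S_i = -3.32*(-7.77)^i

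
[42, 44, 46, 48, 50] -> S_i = 42 + 2*i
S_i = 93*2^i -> [93, 186, 372, 744, 1488]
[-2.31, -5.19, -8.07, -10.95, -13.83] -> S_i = -2.31 + -2.88*i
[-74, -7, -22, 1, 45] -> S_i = Random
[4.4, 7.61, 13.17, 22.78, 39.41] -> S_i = 4.40*1.73^i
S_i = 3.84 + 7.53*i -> [3.84, 11.37, 18.9, 26.43, 33.96]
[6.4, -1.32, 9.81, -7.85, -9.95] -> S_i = Random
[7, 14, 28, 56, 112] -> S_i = 7*2^i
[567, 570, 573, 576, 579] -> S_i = 567 + 3*i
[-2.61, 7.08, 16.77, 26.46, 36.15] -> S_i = -2.61 + 9.69*i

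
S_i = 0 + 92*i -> [0, 92, 184, 276, 368]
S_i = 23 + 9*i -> [23, 32, 41, 50, 59]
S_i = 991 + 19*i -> [991, 1010, 1029, 1048, 1067]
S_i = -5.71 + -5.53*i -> [-5.71, -11.24, -16.77, -22.3, -27.83]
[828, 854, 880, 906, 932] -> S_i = 828 + 26*i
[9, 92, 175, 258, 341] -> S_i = 9 + 83*i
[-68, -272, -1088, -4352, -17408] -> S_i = -68*4^i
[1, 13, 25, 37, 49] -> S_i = 1 + 12*i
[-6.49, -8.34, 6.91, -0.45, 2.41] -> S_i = Random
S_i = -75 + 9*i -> [-75, -66, -57, -48, -39]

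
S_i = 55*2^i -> [55, 110, 220, 440, 880]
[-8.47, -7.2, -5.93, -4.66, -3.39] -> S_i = -8.47 + 1.27*i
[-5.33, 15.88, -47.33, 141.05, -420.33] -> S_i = -5.33*(-2.98)^i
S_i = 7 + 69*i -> [7, 76, 145, 214, 283]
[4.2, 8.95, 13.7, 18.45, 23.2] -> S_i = 4.20 + 4.75*i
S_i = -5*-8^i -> [-5, 40, -320, 2560, -20480]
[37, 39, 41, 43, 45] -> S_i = 37 + 2*i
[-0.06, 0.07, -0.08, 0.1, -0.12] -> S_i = -0.06*(-1.18)^i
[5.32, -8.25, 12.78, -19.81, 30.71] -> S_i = 5.32*(-1.55)^i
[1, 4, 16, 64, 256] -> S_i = 1*4^i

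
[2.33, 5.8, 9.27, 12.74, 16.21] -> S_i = 2.33 + 3.47*i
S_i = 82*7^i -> [82, 574, 4018, 28126, 196882]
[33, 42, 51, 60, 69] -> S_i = 33 + 9*i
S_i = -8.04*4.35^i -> [-8.04, -34.97, -152.14, -661.8, -2878.81]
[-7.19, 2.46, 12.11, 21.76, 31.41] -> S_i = -7.19 + 9.65*i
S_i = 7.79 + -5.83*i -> [7.79, 1.96, -3.87, -9.7, -15.53]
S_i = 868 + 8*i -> [868, 876, 884, 892, 900]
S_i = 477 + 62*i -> [477, 539, 601, 663, 725]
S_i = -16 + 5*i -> [-16, -11, -6, -1, 4]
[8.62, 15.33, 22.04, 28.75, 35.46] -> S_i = 8.62 + 6.71*i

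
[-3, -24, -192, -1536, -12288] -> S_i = -3*8^i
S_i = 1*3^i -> [1, 3, 9, 27, 81]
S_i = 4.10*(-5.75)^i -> [4.1, -23.58, 135.56, -779.45, 4481.83]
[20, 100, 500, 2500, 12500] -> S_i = 20*5^i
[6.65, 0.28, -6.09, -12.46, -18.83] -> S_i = 6.65 + -6.37*i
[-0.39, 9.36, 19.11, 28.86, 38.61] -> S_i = -0.39 + 9.75*i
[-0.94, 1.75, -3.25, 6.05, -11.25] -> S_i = -0.94*(-1.86)^i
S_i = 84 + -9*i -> [84, 75, 66, 57, 48]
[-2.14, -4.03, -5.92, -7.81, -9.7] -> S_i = -2.14 + -1.89*i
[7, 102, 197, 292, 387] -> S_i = 7 + 95*i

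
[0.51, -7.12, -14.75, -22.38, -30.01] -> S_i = 0.51 + -7.63*i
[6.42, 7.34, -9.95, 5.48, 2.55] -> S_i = Random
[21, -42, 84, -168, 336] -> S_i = 21*-2^i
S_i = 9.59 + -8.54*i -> [9.59, 1.05, -7.49, -16.03, -24.57]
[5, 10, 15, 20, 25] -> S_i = 5 + 5*i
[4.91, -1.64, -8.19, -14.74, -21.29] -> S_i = 4.91 + -6.55*i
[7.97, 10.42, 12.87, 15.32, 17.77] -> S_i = 7.97 + 2.45*i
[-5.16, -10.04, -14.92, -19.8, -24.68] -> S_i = -5.16 + -4.88*i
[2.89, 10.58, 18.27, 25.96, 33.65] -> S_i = 2.89 + 7.69*i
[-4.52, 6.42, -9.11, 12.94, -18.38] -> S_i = -4.52*(-1.42)^i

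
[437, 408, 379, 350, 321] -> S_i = 437 + -29*i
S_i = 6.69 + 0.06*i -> [6.69, 6.75, 6.81, 6.87, 6.93]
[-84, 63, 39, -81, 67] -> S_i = Random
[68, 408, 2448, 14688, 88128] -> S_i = 68*6^i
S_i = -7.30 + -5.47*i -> [-7.3, -12.77, -18.24, -23.71, -29.18]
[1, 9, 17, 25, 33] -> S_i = 1 + 8*i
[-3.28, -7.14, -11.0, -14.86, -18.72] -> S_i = -3.28 + -3.86*i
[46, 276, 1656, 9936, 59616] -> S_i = 46*6^i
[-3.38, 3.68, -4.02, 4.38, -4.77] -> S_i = -3.38*(-1.09)^i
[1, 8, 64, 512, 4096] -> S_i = 1*8^i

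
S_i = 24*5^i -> [24, 120, 600, 3000, 15000]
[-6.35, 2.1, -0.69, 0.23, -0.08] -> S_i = -6.35*(-0.33)^i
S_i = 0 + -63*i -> [0, -63, -126, -189, -252]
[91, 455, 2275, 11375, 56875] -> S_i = 91*5^i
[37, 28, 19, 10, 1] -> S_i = 37 + -9*i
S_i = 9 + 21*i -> [9, 30, 51, 72, 93]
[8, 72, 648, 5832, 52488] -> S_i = 8*9^i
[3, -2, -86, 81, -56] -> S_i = Random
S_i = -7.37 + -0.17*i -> [-7.37, -7.54, -7.71, -7.88, -8.05]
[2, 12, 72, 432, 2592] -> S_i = 2*6^i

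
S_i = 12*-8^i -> [12, -96, 768, -6144, 49152]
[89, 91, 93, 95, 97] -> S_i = 89 + 2*i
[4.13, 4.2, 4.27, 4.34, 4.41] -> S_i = 4.13 + 0.07*i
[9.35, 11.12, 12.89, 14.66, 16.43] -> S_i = 9.35 + 1.77*i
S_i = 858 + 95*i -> [858, 953, 1048, 1143, 1238]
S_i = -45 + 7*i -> [-45, -38, -31, -24, -17]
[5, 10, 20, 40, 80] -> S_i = 5*2^i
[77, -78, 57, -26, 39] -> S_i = Random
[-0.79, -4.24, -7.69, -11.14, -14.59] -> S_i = -0.79 + -3.45*i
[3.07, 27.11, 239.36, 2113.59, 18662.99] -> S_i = 3.07*8.83^i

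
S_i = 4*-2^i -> [4, -8, 16, -32, 64]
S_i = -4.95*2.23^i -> [-4.95, -11.04, -24.62, -54.89, -122.41]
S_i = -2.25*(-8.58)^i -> [-2.25, 19.3, -165.64, 1421.16, -12193.59]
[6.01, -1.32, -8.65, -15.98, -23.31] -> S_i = 6.01 + -7.33*i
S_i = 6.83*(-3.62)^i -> [6.83, -24.72, 89.5, -324.0, 1172.88]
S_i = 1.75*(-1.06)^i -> [1.75, -1.86, 1.97, -2.08, 2.21]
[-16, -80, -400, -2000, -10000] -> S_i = -16*5^i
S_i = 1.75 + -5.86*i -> [1.75, -4.11, -9.97, -15.83, -21.69]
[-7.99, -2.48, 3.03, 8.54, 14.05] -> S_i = -7.99 + 5.51*i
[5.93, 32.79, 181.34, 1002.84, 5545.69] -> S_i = 5.93*5.53^i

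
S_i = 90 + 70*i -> [90, 160, 230, 300, 370]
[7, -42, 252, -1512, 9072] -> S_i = 7*-6^i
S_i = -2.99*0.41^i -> [-2.99, -1.23, -0.5, -0.21, -0.08]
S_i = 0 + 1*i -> [0, 1, 2, 3, 4]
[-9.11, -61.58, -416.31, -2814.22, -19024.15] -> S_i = -9.11*6.76^i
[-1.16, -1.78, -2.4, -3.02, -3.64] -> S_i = -1.16 + -0.62*i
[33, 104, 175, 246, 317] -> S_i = 33 + 71*i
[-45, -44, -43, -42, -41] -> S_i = -45 + 1*i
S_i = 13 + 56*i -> [13, 69, 125, 181, 237]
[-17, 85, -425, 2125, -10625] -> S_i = -17*-5^i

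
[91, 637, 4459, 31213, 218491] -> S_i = 91*7^i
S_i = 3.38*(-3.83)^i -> [3.38, -12.95, 49.58, -189.89, 727.3]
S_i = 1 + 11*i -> [1, 12, 23, 34, 45]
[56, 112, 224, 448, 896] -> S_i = 56*2^i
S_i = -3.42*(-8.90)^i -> [-3.42, 30.44, -270.9, 2410.99, -21457.85]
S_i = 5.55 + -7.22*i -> [5.55, -1.67, -8.89, -16.11, -23.33]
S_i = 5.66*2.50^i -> [5.66, 14.15, 35.38, 88.44, 221.09]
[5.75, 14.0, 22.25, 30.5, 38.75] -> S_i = 5.75 + 8.25*i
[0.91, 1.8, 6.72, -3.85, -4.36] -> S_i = Random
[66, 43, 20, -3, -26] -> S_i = 66 + -23*i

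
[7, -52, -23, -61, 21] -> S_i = Random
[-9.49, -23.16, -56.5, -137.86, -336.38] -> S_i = -9.49*2.44^i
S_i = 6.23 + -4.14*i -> [6.23, 2.09, -2.05, -6.19, -10.33]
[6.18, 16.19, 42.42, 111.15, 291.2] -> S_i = 6.18*2.62^i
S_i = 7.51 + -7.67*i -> [7.51, -0.16, -7.83, -15.5, -23.17]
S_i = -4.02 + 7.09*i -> [-4.02, 3.07, 10.16, 17.25, 24.34]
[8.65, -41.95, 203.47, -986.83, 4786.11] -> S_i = 8.65*(-4.85)^i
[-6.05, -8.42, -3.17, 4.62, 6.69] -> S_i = Random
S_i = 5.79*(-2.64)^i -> [5.79, -15.29, 40.35, -106.53, 281.25]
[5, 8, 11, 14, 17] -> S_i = 5 + 3*i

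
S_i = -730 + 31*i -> [-730, -699, -668, -637, -606]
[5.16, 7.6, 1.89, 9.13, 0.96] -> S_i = Random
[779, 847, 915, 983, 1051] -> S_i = 779 + 68*i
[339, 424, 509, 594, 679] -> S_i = 339 + 85*i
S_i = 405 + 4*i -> [405, 409, 413, 417, 421]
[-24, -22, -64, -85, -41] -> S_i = Random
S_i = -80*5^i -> [-80, -400, -2000, -10000, -50000]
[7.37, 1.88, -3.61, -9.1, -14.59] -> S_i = 7.37 + -5.49*i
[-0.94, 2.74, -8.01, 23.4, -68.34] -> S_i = -0.94*(-2.92)^i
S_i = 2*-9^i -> [2, -18, 162, -1458, 13122]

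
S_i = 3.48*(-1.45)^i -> [3.48, -5.05, 7.32, -10.61, 15.38]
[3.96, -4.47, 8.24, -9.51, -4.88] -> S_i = Random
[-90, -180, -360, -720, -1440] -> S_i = -90*2^i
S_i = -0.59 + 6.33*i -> [-0.59, 5.74, 12.07, 18.4, 24.73]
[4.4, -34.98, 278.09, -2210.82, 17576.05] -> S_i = 4.40*(-7.95)^i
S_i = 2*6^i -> [2, 12, 72, 432, 2592]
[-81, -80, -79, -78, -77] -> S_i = -81 + 1*i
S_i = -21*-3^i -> [-21, 63, -189, 567, -1701]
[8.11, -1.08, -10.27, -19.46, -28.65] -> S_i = 8.11 + -9.19*i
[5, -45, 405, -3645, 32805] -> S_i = 5*-9^i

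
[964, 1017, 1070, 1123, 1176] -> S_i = 964 + 53*i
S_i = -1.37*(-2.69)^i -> [-1.37, 3.69, -9.91, 26.67, -71.73]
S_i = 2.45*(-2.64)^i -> [2.45, -6.47, 17.08, -45.08, 119.01]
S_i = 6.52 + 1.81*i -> [6.52, 8.33, 10.14, 11.95, 13.76]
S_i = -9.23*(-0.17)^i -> [-9.23, 1.57, -0.27, 0.05, -0.01]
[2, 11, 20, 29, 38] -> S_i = 2 + 9*i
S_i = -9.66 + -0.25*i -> [-9.66, -9.91, -10.16, -10.41, -10.66]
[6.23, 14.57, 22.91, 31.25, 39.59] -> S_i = 6.23 + 8.34*i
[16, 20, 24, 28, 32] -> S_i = 16 + 4*i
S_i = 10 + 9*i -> [10, 19, 28, 37, 46]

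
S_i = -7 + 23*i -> [-7, 16, 39, 62, 85]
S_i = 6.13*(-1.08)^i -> [6.13, -6.62, 7.15, -7.72, 8.34]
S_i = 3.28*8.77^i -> [3.28, 28.77, 252.27, 2212.45, 19403.15]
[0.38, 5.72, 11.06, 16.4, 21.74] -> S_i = 0.38 + 5.34*i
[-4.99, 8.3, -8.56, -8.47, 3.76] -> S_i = Random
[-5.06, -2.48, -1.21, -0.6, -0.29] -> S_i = -5.06*0.49^i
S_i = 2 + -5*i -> [2, -3, -8, -13, -18]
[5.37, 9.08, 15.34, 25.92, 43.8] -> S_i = 5.37*1.69^i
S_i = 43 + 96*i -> [43, 139, 235, 331, 427]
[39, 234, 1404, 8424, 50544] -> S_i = 39*6^i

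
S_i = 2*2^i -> [2, 4, 8, 16, 32]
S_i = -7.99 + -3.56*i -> [-7.99, -11.55, -15.11, -18.67, -22.23]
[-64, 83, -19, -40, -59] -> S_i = Random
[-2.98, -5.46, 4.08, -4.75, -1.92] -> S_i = Random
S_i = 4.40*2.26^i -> [4.4, 9.94, 22.47, 50.79, 114.79]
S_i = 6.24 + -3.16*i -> [6.24, 3.08, -0.08, -3.24, -6.4]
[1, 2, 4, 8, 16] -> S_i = 1*2^i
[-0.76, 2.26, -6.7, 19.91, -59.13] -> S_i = -0.76*(-2.97)^i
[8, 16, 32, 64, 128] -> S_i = 8*2^i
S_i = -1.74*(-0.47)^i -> [-1.74, 0.82, -0.38, 0.18, -0.08]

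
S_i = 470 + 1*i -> [470, 471, 472, 473, 474]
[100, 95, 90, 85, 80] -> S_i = 100 + -5*i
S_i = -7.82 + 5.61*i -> [-7.82, -2.21, 3.4, 9.01, 14.62]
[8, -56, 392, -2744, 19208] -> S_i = 8*-7^i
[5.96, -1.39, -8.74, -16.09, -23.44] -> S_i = 5.96 + -7.35*i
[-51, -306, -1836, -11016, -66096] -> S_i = -51*6^i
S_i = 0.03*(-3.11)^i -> [0.03, -0.09, 0.29, -0.9, 2.81]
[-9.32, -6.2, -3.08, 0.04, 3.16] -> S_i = -9.32 + 3.12*i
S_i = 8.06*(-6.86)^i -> [8.06, -55.29, 379.3, -2602.0, 17849.72]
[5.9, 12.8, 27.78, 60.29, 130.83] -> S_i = 5.90*2.17^i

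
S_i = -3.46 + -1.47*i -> [-3.46, -4.93, -6.4, -7.87, -9.34]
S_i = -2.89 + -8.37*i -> [-2.89, -11.26, -19.63, -28.0, -36.37]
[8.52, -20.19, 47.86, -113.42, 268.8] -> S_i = 8.52*(-2.37)^i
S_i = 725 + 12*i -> [725, 737, 749, 761, 773]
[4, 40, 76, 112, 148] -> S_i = 4 + 36*i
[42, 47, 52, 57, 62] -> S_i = 42 + 5*i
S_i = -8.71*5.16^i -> [-8.71, -44.94, -231.91, -1196.65, -6174.72]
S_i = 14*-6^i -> [14, -84, 504, -3024, 18144]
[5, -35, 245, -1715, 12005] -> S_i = 5*-7^i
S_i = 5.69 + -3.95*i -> [5.69, 1.74, -2.21, -6.16, -10.11]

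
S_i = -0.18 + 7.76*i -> [-0.18, 7.58, 15.34, 23.1, 30.86]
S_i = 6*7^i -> [6, 42, 294, 2058, 14406]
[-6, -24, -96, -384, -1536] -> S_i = -6*4^i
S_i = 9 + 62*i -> [9, 71, 133, 195, 257]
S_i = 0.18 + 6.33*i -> [0.18, 6.51, 12.84, 19.17, 25.5]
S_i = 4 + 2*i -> [4, 6, 8, 10, 12]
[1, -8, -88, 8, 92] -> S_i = Random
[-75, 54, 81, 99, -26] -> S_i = Random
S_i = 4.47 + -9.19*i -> [4.47, -4.72, -13.91, -23.1, -32.29]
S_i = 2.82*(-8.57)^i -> [2.82, -24.17, 207.11, -1774.97, 15211.51]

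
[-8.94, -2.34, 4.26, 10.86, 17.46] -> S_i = -8.94 + 6.60*i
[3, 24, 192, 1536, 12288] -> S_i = 3*8^i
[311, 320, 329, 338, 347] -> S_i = 311 + 9*i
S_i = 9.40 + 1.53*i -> [9.4, 10.93, 12.46, 13.99, 15.52]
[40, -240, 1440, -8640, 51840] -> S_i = 40*-6^i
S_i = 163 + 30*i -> [163, 193, 223, 253, 283]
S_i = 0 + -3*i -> [0, -3, -6, -9, -12]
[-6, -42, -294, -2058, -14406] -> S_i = -6*7^i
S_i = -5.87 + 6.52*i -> [-5.87, 0.65, 7.17, 13.69, 20.21]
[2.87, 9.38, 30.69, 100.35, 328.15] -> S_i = 2.87*3.27^i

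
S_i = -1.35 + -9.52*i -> [-1.35, -10.87, -20.39, -29.91, -39.43]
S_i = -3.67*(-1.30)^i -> [-3.67, 4.77, -6.2, 8.06, -10.48]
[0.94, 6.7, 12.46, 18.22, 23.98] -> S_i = 0.94 + 5.76*i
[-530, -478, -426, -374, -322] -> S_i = -530 + 52*i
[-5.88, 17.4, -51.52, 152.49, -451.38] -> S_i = -5.88*(-2.96)^i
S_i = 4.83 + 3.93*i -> [4.83, 8.76, 12.69, 16.62, 20.55]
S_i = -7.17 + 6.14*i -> [-7.17, -1.03, 5.11, 11.25, 17.39]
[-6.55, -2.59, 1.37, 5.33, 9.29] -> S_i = -6.55 + 3.96*i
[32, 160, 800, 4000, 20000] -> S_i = 32*5^i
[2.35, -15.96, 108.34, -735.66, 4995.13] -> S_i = 2.35*(-6.79)^i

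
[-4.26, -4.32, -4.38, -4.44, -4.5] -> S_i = -4.26 + -0.06*i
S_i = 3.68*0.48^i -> [3.68, 1.77, 0.85, 0.41, 0.2]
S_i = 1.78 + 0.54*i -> [1.78, 2.32, 2.86, 3.4, 3.94]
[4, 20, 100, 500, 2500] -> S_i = 4*5^i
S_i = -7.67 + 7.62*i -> [-7.67, -0.05, 7.57, 15.19, 22.81]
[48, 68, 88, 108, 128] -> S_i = 48 + 20*i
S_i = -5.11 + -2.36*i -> [-5.11, -7.47, -9.83, -12.19, -14.55]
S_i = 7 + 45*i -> [7, 52, 97, 142, 187]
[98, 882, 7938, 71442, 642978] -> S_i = 98*9^i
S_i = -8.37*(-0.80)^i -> [-8.37, 6.7, -5.36, 4.29, -3.43]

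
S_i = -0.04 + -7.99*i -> [-0.04, -8.03, -16.02, -24.01, -32.0]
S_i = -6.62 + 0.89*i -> [-6.62, -5.73, -4.84, -3.95, -3.06]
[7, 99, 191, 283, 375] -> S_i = 7 + 92*i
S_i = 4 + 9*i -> [4, 13, 22, 31, 40]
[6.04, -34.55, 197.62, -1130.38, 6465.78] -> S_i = 6.04*(-5.72)^i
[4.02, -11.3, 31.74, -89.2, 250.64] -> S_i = 4.02*(-2.81)^i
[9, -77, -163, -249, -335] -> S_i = 9 + -86*i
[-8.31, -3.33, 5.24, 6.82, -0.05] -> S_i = Random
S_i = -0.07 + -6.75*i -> [-0.07, -6.82, -13.57, -20.32, -27.07]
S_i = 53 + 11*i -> [53, 64, 75, 86, 97]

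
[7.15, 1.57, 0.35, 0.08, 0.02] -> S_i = 7.15*0.22^i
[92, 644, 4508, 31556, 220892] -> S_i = 92*7^i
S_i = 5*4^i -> [5, 20, 80, 320, 1280]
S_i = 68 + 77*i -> [68, 145, 222, 299, 376]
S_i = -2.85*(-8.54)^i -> [-2.85, 24.34, -207.86, 1775.08, -15159.2]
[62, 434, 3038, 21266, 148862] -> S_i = 62*7^i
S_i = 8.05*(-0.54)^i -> [8.05, -4.35, 2.35, -1.27, 0.68]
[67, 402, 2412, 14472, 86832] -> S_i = 67*6^i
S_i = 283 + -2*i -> [283, 281, 279, 277, 275]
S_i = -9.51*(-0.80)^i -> [-9.51, 7.61, -6.09, 4.87, -3.9]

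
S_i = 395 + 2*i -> [395, 397, 399, 401, 403]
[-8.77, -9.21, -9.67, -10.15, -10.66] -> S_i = -8.77*1.05^i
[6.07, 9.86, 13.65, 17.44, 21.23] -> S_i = 6.07 + 3.79*i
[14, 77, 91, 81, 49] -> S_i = Random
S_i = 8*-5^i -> [8, -40, 200, -1000, 5000]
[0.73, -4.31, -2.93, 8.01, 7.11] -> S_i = Random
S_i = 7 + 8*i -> [7, 15, 23, 31, 39]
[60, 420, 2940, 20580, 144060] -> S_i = 60*7^i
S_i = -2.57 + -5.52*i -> [-2.57, -8.09, -13.61, -19.13, -24.65]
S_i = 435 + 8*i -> [435, 443, 451, 459, 467]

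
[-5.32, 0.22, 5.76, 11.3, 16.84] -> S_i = -5.32 + 5.54*i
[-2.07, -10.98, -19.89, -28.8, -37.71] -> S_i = -2.07 + -8.91*i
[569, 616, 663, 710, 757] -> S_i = 569 + 47*i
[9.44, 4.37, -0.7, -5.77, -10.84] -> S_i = 9.44 + -5.07*i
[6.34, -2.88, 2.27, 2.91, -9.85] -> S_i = Random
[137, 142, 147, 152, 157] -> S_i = 137 + 5*i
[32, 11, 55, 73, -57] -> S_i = Random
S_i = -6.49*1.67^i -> [-6.49, -10.84, -18.1, -30.23, -50.48]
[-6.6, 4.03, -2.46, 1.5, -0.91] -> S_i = -6.60*(-0.61)^i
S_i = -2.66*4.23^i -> [-2.66, -11.25, -47.6, -201.33, -851.61]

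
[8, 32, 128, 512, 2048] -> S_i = 8*4^i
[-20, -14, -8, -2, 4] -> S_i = -20 + 6*i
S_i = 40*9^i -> [40, 360, 3240, 29160, 262440]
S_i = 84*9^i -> [84, 756, 6804, 61236, 551124]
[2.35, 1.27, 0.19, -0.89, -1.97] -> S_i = 2.35 + -1.08*i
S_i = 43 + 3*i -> [43, 46, 49, 52, 55]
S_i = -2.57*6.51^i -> [-2.57, -16.73, -108.92, -709.05, -4615.91]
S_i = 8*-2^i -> [8, -16, 32, -64, 128]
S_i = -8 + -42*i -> [-8, -50, -92, -134, -176]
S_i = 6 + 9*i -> [6, 15, 24, 33, 42]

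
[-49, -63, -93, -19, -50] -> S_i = Random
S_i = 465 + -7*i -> [465, 458, 451, 444, 437]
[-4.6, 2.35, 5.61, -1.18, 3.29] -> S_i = Random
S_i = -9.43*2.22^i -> [-9.43, -20.93, -46.47, -103.17, -229.05]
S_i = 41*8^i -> [41, 328, 2624, 20992, 167936]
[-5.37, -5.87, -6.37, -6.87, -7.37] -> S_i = -5.37 + -0.50*i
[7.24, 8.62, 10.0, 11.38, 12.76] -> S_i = 7.24 + 1.38*i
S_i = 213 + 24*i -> [213, 237, 261, 285, 309]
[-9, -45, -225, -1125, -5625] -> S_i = -9*5^i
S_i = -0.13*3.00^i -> [-0.13, -0.39, -1.17, -3.51, -10.53]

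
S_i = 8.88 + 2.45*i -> [8.88, 11.33, 13.78, 16.23, 18.68]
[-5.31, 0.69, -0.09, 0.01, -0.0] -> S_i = -5.31*(-0.13)^i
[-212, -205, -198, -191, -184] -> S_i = -212 + 7*i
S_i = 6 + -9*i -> [6, -3, -12, -21, -30]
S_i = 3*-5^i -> [3, -15, 75, -375, 1875]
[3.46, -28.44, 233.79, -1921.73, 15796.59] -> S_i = 3.46*(-8.22)^i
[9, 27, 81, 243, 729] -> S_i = 9*3^i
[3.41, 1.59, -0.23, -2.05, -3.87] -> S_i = 3.41 + -1.82*i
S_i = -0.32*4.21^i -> [-0.32, -1.35, -5.67, -23.88, -100.53]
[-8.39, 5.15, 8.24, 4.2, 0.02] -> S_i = Random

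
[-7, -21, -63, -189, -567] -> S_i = -7*3^i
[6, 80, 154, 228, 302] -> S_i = 6 + 74*i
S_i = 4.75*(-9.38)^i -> [4.75, -44.56, 417.93, -3920.14, 36770.96]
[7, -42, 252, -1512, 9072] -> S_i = 7*-6^i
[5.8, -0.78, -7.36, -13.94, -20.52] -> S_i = 5.80 + -6.58*i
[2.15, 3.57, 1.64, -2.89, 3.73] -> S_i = Random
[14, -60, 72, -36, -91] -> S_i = Random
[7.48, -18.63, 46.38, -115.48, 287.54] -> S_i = 7.48*(-2.49)^i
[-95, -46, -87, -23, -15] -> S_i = Random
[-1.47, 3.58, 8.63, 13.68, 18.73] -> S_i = -1.47 + 5.05*i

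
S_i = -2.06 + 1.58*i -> [-2.06, -0.48, 1.1, 2.68, 4.26]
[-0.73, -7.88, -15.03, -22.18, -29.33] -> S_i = -0.73 + -7.15*i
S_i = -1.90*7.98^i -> [-1.9, -15.16, -120.99, -965.52, -7704.87]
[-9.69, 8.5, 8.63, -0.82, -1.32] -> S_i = Random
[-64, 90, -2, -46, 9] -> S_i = Random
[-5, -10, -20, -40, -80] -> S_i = -5*2^i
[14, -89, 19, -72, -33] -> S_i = Random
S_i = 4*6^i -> [4, 24, 144, 864, 5184]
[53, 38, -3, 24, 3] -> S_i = Random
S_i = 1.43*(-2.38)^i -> [1.43, -3.4, 8.1, -19.28, 45.88]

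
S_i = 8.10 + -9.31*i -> [8.1, -1.21, -10.52, -19.83, -29.14]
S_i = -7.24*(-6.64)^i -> [-7.24, 48.07, -319.21, 2119.55, -14073.78]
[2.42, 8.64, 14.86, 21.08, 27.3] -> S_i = 2.42 + 6.22*i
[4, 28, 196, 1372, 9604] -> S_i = 4*7^i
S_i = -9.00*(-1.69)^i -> [-9.0, 15.21, -25.7, 43.44, -73.42]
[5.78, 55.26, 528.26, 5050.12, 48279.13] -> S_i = 5.78*9.56^i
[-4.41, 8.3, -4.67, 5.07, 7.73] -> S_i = Random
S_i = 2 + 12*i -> [2, 14, 26, 38, 50]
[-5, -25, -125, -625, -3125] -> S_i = -5*5^i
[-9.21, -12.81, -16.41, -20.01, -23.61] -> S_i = -9.21 + -3.60*i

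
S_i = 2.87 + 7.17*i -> [2.87, 10.04, 17.21, 24.38, 31.55]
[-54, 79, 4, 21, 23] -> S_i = Random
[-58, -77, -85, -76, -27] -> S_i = Random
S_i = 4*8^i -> [4, 32, 256, 2048, 16384]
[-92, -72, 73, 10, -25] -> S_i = Random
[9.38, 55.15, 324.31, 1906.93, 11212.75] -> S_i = 9.38*5.88^i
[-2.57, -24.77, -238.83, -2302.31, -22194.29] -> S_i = -2.57*9.64^i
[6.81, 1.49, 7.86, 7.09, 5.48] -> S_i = Random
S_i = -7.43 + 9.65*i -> [-7.43, 2.22, 11.87, 21.52, 31.17]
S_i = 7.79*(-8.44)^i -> [7.79, -65.75, 554.91, -4683.44, 39528.22]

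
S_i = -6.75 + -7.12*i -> [-6.75, -13.87, -20.99, -28.11, -35.23]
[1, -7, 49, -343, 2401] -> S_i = 1*-7^i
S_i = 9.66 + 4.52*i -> [9.66, 14.18, 18.7, 23.22, 27.74]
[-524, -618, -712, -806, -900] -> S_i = -524 + -94*i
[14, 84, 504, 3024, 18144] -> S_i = 14*6^i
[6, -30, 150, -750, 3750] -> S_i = 6*-5^i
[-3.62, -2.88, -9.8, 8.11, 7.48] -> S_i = Random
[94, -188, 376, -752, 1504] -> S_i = 94*-2^i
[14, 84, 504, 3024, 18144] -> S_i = 14*6^i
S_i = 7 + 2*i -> [7, 9, 11, 13, 15]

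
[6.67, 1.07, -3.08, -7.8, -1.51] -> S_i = Random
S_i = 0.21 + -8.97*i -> [0.21, -8.76, -17.73, -26.7, -35.67]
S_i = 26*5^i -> [26, 130, 650, 3250, 16250]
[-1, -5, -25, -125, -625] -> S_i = -1*5^i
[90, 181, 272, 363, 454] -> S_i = 90 + 91*i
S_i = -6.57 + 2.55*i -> [-6.57, -4.02, -1.47, 1.08, 3.63]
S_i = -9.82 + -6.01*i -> [-9.82, -15.83, -21.84, -27.85, -33.86]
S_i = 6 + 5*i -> [6, 11, 16, 21, 26]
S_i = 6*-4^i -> [6, -24, 96, -384, 1536]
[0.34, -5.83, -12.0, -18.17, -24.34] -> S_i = 0.34 + -6.17*i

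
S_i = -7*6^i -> [-7, -42, -252, -1512, -9072]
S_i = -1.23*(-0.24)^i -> [-1.23, 0.3, -0.07, 0.02, -0.0]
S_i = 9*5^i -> [9, 45, 225, 1125, 5625]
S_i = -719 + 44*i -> [-719, -675, -631, -587, -543]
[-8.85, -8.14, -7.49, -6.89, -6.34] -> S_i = -8.85*0.92^i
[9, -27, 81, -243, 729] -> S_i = 9*-3^i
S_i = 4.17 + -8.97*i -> [4.17, -4.8, -13.77, -22.74, -31.71]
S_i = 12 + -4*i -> [12, 8, 4, 0, -4]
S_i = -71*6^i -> [-71, -426, -2556, -15336, -92016]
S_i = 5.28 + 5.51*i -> [5.28, 10.79, 16.3, 21.81, 27.32]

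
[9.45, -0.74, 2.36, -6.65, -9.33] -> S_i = Random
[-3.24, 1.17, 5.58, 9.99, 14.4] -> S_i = -3.24 + 4.41*i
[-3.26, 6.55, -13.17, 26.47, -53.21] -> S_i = -3.26*(-2.01)^i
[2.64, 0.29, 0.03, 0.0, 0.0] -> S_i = 2.64*0.11^i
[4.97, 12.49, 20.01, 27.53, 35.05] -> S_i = 4.97 + 7.52*i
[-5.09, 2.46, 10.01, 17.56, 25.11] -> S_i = -5.09 + 7.55*i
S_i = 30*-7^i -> [30, -210, 1470, -10290, 72030]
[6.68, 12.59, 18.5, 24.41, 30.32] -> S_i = 6.68 + 5.91*i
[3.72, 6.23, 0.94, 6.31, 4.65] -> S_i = Random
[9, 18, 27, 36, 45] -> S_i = 9 + 9*i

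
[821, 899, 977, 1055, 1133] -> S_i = 821 + 78*i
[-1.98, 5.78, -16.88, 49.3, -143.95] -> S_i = -1.98*(-2.92)^i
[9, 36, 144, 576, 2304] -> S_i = 9*4^i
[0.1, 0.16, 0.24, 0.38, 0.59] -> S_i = 0.10*1.56^i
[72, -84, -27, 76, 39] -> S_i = Random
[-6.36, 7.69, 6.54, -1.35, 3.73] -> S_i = Random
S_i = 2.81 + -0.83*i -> [2.81, 1.98, 1.15, 0.32, -0.51]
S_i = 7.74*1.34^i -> [7.74, 10.37, 13.9, 18.62, 24.96]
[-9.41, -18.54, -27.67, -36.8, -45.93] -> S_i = -9.41 + -9.13*i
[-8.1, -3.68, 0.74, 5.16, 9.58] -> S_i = -8.10 + 4.42*i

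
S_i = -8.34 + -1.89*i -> [-8.34, -10.23, -12.12, -14.01, -15.9]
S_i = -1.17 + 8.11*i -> [-1.17, 6.94, 15.05, 23.16, 31.27]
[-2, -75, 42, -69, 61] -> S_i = Random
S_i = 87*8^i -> [87, 696, 5568, 44544, 356352]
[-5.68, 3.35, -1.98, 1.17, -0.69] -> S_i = -5.68*(-0.59)^i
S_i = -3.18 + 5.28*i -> [-3.18, 2.1, 7.38, 12.66, 17.94]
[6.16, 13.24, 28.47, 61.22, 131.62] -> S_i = 6.16*2.15^i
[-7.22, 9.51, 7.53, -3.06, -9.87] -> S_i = Random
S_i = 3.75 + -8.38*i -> [3.75, -4.63, -13.01, -21.39, -29.77]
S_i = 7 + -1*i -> [7, 6, 5, 4, 3]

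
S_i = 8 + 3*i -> [8, 11, 14, 17, 20]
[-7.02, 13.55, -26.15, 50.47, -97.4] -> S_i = -7.02*(-1.93)^i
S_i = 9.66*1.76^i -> [9.66, 17.0, 29.92, 52.66, 92.69]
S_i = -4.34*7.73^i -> [-4.34, -33.55, -259.33, -2004.6, -15495.58]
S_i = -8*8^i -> [-8, -64, -512, -4096, -32768]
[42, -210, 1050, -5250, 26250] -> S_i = 42*-5^i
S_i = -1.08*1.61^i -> [-1.08, -1.74, -2.8, -4.51, -7.26]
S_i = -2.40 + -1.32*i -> [-2.4, -3.72, -5.04, -6.36, -7.68]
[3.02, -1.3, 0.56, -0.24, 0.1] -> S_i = 3.02*(-0.43)^i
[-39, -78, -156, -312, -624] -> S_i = -39*2^i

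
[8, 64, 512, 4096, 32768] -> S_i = 8*8^i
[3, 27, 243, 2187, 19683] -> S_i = 3*9^i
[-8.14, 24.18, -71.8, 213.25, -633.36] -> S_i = -8.14*(-2.97)^i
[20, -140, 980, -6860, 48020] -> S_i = 20*-7^i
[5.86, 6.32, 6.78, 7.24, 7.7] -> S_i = 5.86 + 0.46*i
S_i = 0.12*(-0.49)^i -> [0.12, -0.06, 0.03, -0.01, 0.01]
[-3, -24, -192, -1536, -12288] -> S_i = -3*8^i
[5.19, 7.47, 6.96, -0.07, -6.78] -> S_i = Random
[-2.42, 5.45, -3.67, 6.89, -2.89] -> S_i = Random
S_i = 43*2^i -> [43, 86, 172, 344, 688]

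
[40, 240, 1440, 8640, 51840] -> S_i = 40*6^i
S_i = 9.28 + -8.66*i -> [9.28, 0.62, -8.04, -16.7, -25.36]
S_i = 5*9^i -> [5, 45, 405, 3645, 32805]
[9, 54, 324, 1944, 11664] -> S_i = 9*6^i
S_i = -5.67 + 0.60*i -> [-5.67, -5.07, -4.47, -3.87, -3.27]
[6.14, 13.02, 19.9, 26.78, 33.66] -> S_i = 6.14 + 6.88*i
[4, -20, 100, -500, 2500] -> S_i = 4*-5^i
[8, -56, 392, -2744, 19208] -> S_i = 8*-7^i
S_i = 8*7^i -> [8, 56, 392, 2744, 19208]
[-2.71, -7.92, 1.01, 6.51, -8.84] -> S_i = Random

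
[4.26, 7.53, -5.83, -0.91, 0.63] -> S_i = Random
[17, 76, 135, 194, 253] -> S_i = 17 + 59*i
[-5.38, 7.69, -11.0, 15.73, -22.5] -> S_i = -5.38*(-1.43)^i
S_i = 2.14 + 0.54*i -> [2.14, 2.68, 3.22, 3.76, 4.3]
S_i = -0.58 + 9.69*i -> [-0.58, 9.11, 18.8, 28.49, 38.18]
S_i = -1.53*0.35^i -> [-1.53, -0.54, -0.19, -0.07, -0.02]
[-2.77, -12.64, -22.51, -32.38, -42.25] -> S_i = -2.77 + -9.87*i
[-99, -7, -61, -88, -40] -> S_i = Random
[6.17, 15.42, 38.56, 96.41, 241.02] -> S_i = 6.17*2.50^i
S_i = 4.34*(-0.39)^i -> [4.34, -1.69, 0.66, -0.26, 0.1]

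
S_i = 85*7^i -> [85, 595, 4165, 29155, 204085]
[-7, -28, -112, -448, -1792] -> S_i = -7*4^i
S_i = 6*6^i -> [6, 36, 216, 1296, 7776]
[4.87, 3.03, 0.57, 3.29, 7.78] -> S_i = Random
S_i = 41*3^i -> [41, 123, 369, 1107, 3321]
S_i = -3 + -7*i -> [-3, -10, -17, -24, -31]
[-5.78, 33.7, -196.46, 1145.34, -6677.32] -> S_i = -5.78*(-5.83)^i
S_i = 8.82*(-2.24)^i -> [8.82, -19.76, 44.26, -99.13, 222.06]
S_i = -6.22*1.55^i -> [-6.22, -9.64, -14.94, -23.16, -35.9]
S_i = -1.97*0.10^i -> [-1.97, -0.2, -0.02, -0.0, -0.0]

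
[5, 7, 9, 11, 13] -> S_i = 5 + 2*i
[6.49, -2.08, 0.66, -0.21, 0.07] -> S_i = 6.49*(-0.32)^i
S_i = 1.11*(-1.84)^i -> [1.11, -2.04, 3.76, -6.91, 12.72]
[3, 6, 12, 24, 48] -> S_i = 3*2^i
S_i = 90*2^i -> [90, 180, 360, 720, 1440]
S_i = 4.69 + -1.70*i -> [4.69, 2.99, 1.29, -0.41, -2.11]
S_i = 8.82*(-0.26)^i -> [8.82, -2.29, 0.6, -0.16, 0.04]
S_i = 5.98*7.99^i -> [5.98, 47.78, 381.76, 3050.29, 24371.84]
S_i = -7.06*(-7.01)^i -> [-7.06, 49.49, -346.93, 2431.97, -17048.13]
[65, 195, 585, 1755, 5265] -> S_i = 65*3^i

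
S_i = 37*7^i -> [37, 259, 1813, 12691, 88837]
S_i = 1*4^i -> [1, 4, 16, 64, 256]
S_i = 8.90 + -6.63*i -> [8.9, 2.27, -4.36, -10.99, -17.62]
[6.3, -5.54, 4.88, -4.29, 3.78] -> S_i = 6.30*(-0.88)^i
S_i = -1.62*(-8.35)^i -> [-1.62, 13.53, -112.95, 943.14, -7875.19]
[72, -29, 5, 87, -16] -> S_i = Random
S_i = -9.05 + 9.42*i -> [-9.05, 0.37, 9.79, 19.21, 28.63]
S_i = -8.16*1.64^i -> [-8.16, -13.38, -21.95, -35.99, -59.03]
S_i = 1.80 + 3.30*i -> [1.8, 5.1, 8.4, 11.7, 15.0]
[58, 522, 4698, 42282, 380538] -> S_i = 58*9^i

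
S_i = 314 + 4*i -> [314, 318, 322, 326, 330]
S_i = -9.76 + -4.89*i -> [-9.76, -14.65, -19.54, -24.43, -29.32]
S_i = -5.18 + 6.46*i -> [-5.18, 1.28, 7.74, 14.2, 20.66]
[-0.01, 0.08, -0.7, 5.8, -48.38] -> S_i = -0.01*(-8.34)^i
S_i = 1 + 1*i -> [1, 2, 3, 4, 5]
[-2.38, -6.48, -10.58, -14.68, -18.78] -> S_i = -2.38 + -4.10*i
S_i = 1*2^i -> [1, 2, 4, 8, 16]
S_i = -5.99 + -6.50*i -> [-5.99, -12.49, -18.99, -25.49, -31.99]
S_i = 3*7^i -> [3, 21, 147, 1029, 7203]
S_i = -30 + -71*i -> [-30, -101, -172, -243, -314]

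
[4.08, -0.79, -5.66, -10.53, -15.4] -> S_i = 4.08 + -4.87*i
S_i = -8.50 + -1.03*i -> [-8.5, -9.53, -10.56, -11.59, -12.62]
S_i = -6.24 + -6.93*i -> [-6.24, -13.17, -20.1, -27.03, -33.96]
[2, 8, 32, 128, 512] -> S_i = 2*4^i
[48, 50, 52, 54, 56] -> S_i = 48 + 2*i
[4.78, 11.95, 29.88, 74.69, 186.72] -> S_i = 4.78*2.50^i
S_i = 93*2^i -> [93, 186, 372, 744, 1488]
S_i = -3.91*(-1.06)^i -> [-3.91, 4.14, -4.39, 4.66, -4.94]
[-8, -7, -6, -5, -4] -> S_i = -8 + 1*i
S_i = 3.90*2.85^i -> [3.9, 11.12, 31.68, 90.28, 257.3]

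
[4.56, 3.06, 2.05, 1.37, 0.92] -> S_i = 4.56*0.67^i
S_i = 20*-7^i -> [20, -140, 980, -6860, 48020]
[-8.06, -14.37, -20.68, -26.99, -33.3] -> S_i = -8.06 + -6.31*i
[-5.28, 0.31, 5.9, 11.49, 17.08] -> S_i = -5.28 + 5.59*i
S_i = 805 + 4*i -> [805, 809, 813, 817, 821]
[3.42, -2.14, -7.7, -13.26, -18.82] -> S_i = 3.42 + -5.56*i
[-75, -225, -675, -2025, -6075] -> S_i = -75*3^i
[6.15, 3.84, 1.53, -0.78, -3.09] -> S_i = 6.15 + -2.31*i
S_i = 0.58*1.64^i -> [0.58, 0.95, 1.56, 2.56, 4.2]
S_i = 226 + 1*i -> [226, 227, 228, 229, 230]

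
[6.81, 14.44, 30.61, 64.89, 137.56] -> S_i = 6.81*2.12^i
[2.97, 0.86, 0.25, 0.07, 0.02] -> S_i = 2.97*0.29^i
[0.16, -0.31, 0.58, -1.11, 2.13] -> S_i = 0.16*(-1.91)^i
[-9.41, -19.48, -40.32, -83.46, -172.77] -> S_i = -9.41*2.07^i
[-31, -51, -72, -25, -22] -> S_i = Random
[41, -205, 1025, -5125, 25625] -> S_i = 41*-5^i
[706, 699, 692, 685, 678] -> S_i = 706 + -7*i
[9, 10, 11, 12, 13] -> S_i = 9 + 1*i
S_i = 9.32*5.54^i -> [9.32, 51.63, 286.05, 1584.69, 8779.2]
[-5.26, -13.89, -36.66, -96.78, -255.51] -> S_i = -5.26*2.64^i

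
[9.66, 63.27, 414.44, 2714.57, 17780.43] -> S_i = 9.66*6.55^i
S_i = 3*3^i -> [3, 9, 27, 81, 243]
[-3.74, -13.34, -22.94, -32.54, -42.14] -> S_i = -3.74 + -9.60*i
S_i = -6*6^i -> [-6, -36, -216, -1296, -7776]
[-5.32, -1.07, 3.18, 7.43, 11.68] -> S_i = -5.32 + 4.25*i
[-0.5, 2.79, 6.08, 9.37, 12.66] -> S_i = -0.50 + 3.29*i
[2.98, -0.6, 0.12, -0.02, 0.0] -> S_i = 2.98*(-0.20)^i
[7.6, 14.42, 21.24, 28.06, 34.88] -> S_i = 7.60 + 6.82*i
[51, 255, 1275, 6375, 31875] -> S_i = 51*5^i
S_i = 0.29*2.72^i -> [0.29, 0.79, 2.15, 5.84, 15.87]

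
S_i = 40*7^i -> [40, 280, 1960, 13720, 96040]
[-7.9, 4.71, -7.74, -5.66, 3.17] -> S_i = Random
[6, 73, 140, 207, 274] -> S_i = 6 + 67*i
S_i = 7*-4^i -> [7, -28, 112, -448, 1792]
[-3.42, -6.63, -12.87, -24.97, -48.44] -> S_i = -3.42*1.94^i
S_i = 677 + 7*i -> [677, 684, 691, 698, 705]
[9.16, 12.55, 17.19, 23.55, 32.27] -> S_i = 9.16*1.37^i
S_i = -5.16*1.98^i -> [-5.16, -10.22, -20.23, -40.05, -79.31]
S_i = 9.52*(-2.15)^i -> [9.52, -20.47, 44.01, -94.61, 203.42]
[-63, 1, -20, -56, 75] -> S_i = Random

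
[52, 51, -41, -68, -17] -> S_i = Random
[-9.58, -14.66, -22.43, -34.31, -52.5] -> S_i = -9.58*1.53^i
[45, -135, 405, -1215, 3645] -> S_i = 45*-3^i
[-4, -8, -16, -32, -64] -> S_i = -4*2^i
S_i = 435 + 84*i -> [435, 519, 603, 687, 771]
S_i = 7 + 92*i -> [7, 99, 191, 283, 375]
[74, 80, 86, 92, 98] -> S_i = 74 + 6*i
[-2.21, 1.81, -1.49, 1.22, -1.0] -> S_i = -2.21*(-0.82)^i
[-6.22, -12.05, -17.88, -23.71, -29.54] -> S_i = -6.22 + -5.83*i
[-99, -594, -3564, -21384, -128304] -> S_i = -99*6^i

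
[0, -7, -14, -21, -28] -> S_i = 0 + -7*i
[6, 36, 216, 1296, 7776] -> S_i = 6*6^i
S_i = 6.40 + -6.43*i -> [6.4, -0.03, -6.46, -12.89, -19.32]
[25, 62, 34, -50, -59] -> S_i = Random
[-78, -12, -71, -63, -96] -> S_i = Random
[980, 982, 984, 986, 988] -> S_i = 980 + 2*i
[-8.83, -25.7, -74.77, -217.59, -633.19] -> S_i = -8.83*2.91^i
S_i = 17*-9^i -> [17, -153, 1377, -12393, 111537]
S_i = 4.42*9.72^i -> [4.42, 42.96, 417.59, 4059.02, 39453.66]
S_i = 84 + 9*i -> [84, 93, 102, 111, 120]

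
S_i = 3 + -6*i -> [3, -3, -9, -15, -21]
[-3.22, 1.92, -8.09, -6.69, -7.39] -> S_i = Random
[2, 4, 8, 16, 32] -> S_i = 2*2^i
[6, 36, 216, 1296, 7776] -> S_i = 6*6^i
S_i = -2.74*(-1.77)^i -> [-2.74, 4.85, -8.58, 15.19, -26.89]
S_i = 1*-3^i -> [1, -3, 9, -27, 81]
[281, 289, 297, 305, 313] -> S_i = 281 + 8*i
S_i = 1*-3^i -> [1, -3, 9, -27, 81]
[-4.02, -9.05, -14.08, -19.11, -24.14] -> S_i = -4.02 + -5.03*i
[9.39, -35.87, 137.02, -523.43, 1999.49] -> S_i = 9.39*(-3.82)^i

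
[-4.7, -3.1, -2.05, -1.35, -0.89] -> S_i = -4.70*0.66^i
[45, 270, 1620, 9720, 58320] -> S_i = 45*6^i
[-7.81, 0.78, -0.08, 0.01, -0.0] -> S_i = -7.81*(-0.10)^i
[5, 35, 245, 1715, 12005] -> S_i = 5*7^i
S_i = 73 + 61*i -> [73, 134, 195, 256, 317]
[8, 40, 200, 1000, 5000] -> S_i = 8*5^i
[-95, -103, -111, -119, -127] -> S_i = -95 + -8*i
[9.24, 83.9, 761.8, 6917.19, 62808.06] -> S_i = 9.24*9.08^i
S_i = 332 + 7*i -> [332, 339, 346, 353, 360]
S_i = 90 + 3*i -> [90, 93, 96, 99, 102]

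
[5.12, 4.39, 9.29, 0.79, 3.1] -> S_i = Random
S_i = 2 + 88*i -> [2, 90, 178, 266, 354]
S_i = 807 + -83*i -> [807, 724, 641, 558, 475]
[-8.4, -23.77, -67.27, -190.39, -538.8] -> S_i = -8.40*2.83^i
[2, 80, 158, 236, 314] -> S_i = 2 + 78*i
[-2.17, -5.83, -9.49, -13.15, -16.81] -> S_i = -2.17 + -3.66*i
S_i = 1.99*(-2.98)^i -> [1.99, -5.93, 17.67, -52.66, 156.93]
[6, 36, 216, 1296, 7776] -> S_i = 6*6^i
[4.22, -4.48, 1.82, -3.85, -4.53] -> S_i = Random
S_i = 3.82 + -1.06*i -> [3.82, 2.76, 1.7, 0.64, -0.42]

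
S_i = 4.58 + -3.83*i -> [4.58, 0.75, -3.08, -6.91, -10.74]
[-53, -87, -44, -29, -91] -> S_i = Random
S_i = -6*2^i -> [-6, -12, -24, -48, -96]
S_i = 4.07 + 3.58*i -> [4.07, 7.65, 11.23, 14.81, 18.39]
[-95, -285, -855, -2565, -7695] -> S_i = -95*3^i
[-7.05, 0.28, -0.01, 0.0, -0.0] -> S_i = -7.05*(-0.04)^i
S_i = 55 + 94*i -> [55, 149, 243, 337, 431]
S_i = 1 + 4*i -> [1, 5, 9, 13, 17]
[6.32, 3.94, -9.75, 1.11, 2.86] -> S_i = Random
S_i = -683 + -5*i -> [-683, -688, -693, -698, -703]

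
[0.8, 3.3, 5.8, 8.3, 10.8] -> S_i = 0.80 + 2.50*i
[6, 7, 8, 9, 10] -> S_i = 6 + 1*i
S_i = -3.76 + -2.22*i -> [-3.76, -5.98, -8.2, -10.42, -12.64]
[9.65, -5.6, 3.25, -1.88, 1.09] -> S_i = 9.65*(-0.58)^i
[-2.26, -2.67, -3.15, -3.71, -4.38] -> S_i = -2.26*1.18^i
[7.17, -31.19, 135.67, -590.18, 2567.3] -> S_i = 7.17*(-4.35)^i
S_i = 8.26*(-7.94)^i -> [8.26, -65.58, 520.74, -4134.68, 32829.33]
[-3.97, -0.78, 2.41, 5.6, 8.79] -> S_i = -3.97 + 3.19*i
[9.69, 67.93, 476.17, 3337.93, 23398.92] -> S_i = 9.69*7.01^i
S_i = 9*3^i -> [9, 27, 81, 243, 729]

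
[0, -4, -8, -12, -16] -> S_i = 0 + -4*i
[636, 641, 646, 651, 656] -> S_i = 636 + 5*i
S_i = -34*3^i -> [-34, -102, -306, -918, -2754]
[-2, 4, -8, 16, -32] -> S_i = -2*-2^i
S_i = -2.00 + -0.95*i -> [-2.0, -2.95, -3.9, -4.85, -5.8]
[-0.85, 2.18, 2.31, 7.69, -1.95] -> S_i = Random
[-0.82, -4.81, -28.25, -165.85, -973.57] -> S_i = -0.82*5.87^i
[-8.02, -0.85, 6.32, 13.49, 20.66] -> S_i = -8.02 + 7.17*i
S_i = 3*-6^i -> [3, -18, 108, -648, 3888]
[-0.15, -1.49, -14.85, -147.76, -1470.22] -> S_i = -0.15*9.95^i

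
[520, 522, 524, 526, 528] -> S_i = 520 + 2*i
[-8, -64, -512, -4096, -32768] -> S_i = -8*8^i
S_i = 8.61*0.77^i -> [8.61, 6.63, 5.1, 3.93, 3.03]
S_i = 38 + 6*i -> [38, 44, 50, 56, 62]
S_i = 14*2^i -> [14, 28, 56, 112, 224]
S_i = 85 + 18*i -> [85, 103, 121, 139, 157]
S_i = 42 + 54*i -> [42, 96, 150, 204, 258]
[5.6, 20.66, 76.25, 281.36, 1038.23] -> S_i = 5.60*3.69^i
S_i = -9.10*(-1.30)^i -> [-9.1, 11.83, -15.38, 19.99, -25.99]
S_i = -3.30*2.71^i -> [-3.3, -8.94, -24.24, -65.68, -177.99]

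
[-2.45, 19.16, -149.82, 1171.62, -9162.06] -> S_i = -2.45*(-7.82)^i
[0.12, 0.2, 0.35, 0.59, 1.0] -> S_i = 0.12*1.70^i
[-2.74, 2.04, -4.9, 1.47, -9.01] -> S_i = Random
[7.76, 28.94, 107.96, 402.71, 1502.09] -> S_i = 7.76*3.73^i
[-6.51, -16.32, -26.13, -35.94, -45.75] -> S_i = -6.51 + -9.81*i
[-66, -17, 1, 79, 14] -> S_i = Random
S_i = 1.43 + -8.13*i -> [1.43, -6.7, -14.83, -22.96, -31.09]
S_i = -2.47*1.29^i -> [-2.47, -3.19, -4.11, -5.3, -6.84]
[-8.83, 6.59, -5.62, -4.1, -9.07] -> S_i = Random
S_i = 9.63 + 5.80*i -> [9.63, 15.43, 21.23, 27.03, 32.83]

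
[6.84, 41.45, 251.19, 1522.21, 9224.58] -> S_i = 6.84*6.06^i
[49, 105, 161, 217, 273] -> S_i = 49 + 56*i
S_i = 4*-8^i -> [4, -32, 256, -2048, 16384]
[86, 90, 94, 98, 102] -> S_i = 86 + 4*i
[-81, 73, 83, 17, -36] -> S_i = Random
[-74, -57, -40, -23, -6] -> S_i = -74 + 17*i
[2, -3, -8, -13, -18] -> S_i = 2 + -5*i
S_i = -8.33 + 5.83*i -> [-8.33, -2.5, 3.33, 9.16, 14.99]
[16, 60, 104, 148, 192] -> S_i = 16 + 44*i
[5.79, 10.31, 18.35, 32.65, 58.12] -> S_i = 5.79*1.78^i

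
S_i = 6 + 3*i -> [6, 9, 12, 15, 18]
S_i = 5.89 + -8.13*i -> [5.89, -2.24, -10.37, -18.5, -26.63]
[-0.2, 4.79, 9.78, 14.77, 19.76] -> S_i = -0.20 + 4.99*i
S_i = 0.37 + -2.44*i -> [0.37, -2.07, -4.51, -6.95, -9.39]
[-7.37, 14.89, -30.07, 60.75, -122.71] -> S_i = -7.37*(-2.02)^i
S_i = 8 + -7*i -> [8, 1, -6, -13, -20]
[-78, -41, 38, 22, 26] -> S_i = Random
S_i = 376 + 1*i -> [376, 377, 378, 379, 380]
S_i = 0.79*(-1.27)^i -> [0.79, -1.0, 1.27, -1.62, 2.06]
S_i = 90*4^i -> [90, 360, 1440, 5760, 23040]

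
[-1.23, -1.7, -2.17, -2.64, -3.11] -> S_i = -1.23 + -0.47*i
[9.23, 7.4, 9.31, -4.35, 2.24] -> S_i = Random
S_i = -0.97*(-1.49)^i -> [-0.97, 1.45, -2.15, 3.21, -4.78]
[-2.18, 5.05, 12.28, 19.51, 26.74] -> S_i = -2.18 + 7.23*i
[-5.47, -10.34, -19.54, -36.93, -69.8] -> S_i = -5.47*1.89^i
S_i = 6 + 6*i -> [6, 12, 18, 24, 30]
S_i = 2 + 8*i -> [2, 10, 18, 26, 34]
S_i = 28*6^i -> [28, 168, 1008, 6048, 36288]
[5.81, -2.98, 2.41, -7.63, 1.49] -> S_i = Random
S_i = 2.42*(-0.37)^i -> [2.42, -0.9, 0.33, -0.12, 0.05]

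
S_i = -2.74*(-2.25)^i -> [-2.74, 6.17, -13.87, 31.21, -70.22]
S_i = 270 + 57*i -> [270, 327, 384, 441, 498]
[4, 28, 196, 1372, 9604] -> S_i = 4*7^i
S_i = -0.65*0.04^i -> [-0.65, -0.03, -0.0, -0.0, -0.0]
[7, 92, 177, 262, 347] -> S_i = 7 + 85*i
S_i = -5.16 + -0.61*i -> [-5.16, -5.77, -6.38, -6.99, -7.6]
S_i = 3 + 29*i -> [3, 32, 61, 90, 119]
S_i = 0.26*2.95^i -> [0.26, 0.77, 2.26, 6.67, 19.69]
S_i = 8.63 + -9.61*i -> [8.63, -0.98, -10.59, -20.2, -29.81]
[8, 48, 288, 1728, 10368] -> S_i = 8*6^i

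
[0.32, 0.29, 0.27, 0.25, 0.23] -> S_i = 0.32*0.92^i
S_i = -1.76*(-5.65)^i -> [-1.76, 9.94, -56.18, 317.44, -1793.52]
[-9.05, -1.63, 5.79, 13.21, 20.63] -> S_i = -9.05 + 7.42*i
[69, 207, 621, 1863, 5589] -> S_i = 69*3^i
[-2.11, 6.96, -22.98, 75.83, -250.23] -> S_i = -2.11*(-3.30)^i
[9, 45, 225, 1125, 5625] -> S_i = 9*5^i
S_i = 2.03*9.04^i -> [2.03, 18.35, 165.89, 1499.69, 13557.19]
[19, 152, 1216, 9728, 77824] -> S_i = 19*8^i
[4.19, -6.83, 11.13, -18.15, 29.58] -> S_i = 4.19*(-1.63)^i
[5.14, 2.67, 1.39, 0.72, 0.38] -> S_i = 5.14*0.52^i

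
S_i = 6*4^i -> [6, 24, 96, 384, 1536]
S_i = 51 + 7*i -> [51, 58, 65, 72, 79]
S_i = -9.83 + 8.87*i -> [-9.83, -0.96, 7.91, 16.78, 25.65]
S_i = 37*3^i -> [37, 111, 333, 999, 2997]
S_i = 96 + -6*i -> [96, 90, 84, 78, 72]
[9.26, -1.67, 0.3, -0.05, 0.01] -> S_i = 9.26*(-0.18)^i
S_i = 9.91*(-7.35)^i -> [9.91, -72.84, 535.36, -3934.92, 28921.65]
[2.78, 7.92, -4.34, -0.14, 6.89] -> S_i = Random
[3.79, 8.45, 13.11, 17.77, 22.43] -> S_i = 3.79 + 4.66*i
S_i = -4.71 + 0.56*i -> [-4.71, -4.15, -3.59, -3.03, -2.47]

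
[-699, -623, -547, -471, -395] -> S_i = -699 + 76*i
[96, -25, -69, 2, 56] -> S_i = Random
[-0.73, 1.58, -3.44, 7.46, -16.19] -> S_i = -0.73*(-2.17)^i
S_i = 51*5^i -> [51, 255, 1275, 6375, 31875]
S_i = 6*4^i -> [6, 24, 96, 384, 1536]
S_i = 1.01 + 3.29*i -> [1.01, 4.3, 7.59, 10.88, 14.17]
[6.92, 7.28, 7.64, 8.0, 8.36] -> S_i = 6.92 + 0.36*i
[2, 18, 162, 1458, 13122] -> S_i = 2*9^i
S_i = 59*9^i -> [59, 531, 4779, 43011, 387099]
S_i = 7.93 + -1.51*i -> [7.93, 6.42, 4.91, 3.4, 1.89]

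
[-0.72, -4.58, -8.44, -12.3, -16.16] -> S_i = -0.72 + -3.86*i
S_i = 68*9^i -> [68, 612, 5508, 49572, 446148]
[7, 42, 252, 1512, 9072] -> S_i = 7*6^i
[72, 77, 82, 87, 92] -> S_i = 72 + 5*i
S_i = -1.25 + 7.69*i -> [-1.25, 6.44, 14.13, 21.82, 29.51]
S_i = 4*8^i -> [4, 32, 256, 2048, 16384]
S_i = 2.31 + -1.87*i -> [2.31, 0.44, -1.43, -3.3, -5.17]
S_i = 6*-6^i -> [6, -36, 216, -1296, 7776]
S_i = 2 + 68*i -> [2, 70, 138, 206, 274]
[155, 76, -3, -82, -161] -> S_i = 155 + -79*i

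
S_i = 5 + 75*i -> [5, 80, 155, 230, 305]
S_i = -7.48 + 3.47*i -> [-7.48, -4.01, -0.54, 2.93, 6.4]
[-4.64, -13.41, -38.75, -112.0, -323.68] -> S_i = -4.64*2.89^i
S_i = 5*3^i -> [5, 15, 45, 135, 405]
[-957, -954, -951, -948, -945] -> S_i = -957 + 3*i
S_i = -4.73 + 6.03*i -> [-4.73, 1.3, 7.33, 13.36, 19.39]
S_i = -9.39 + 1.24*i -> [-9.39, -8.15, -6.91, -5.67, -4.43]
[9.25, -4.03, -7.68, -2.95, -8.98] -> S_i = Random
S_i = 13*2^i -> [13, 26, 52, 104, 208]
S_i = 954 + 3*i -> [954, 957, 960, 963, 966]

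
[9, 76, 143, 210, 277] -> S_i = 9 + 67*i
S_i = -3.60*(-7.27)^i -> [-3.6, 26.17, -190.27, 1383.27, -10056.34]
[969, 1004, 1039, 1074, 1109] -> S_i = 969 + 35*i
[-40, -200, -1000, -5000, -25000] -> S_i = -40*5^i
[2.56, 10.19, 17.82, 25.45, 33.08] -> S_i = 2.56 + 7.63*i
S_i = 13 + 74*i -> [13, 87, 161, 235, 309]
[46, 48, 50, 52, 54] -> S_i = 46 + 2*i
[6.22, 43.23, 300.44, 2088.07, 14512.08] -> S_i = 6.22*6.95^i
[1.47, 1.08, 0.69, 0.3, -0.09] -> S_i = 1.47 + -0.39*i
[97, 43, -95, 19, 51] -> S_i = Random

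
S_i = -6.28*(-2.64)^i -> [-6.28, 16.58, -43.77, 115.55, -305.05]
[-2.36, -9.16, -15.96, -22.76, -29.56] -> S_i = -2.36 + -6.80*i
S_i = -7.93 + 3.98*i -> [-7.93, -3.95, 0.03, 4.01, 7.99]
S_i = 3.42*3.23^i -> [3.42, 11.05, 35.68, 115.25, 372.25]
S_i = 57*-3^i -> [57, -171, 513, -1539, 4617]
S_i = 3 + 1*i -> [3, 4, 5, 6, 7]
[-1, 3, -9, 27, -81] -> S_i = -1*-3^i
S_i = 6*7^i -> [6, 42, 294, 2058, 14406]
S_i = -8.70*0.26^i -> [-8.7, -2.26, -0.59, -0.15, -0.04]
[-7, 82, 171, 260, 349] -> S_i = -7 + 89*i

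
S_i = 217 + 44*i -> [217, 261, 305, 349, 393]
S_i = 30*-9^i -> [30, -270, 2430, -21870, 196830]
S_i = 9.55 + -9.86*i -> [9.55, -0.31, -10.17, -20.03, -29.89]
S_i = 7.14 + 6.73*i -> [7.14, 13.87, 20.6, 27.33, 34.06]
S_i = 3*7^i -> [3, 21, 147, 1029, 7203]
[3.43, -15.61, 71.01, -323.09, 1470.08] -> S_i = 3.43*(-4.55)^i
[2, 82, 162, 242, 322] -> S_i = 2 + 80*i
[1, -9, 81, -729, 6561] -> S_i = 1*-9^i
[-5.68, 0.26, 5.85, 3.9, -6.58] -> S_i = Random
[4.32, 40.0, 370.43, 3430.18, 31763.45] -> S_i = 4.32*9.26^i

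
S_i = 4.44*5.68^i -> [4.44, 25.22, 143.25, 813.63, 4621.43]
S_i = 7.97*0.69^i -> [7.97, 5.5, 3.79, 2.62, 1.81]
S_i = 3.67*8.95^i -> [3.67, 32.85, 293.98, 2631.09, 23548.23]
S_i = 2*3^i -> [2, 6, 18, 54, 162]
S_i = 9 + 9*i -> [9, 18, 27, 36, 45]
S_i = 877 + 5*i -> [877, 882, 887, 892, 897]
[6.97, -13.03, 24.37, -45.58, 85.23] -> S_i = 6.97*(-1.87)^i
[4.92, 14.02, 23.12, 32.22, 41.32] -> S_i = 4.92 + 9.10*i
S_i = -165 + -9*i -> [-165, -174, -183, -192, -201]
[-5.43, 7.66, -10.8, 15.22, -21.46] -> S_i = -5.43*(-1.41)^i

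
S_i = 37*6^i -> [37, 222, 1332, 7992, 47952]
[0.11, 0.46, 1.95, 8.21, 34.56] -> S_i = 0.11*4.21^i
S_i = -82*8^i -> [-82, -656, -5248, -41984, -335872]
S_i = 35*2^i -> [35, 70, 140, 280, 560]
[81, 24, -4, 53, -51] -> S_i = Random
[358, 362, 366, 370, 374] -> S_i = 358 + 4*i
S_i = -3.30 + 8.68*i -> [-3.3, 5.38, 14.06, 22.74, 31.42]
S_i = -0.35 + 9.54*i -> [-0.35, 9.19, 18.73, 28.27, 37.81]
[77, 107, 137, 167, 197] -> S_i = 77 + 30*i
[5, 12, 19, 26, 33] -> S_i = 5 + 7*i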